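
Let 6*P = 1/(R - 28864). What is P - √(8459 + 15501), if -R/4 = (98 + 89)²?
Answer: -1/1012440 - 2*√5990 ≈ -154.79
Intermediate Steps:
R = -139876 (R = -4*(98 + 89)² = -4*187² = -4*34969 = -139876)
P = -1/1012440 (P = 1/(6*(-139876 - 28864)) = (⅙)/(-168740) = (⅙)*(-1/168740) = -1/1012440 ≈ -9.8771e-7)
P - √(8459 + 15501) = -1/1012440 - √(8459 + 15501) = -1/1012440 - √23960 = -1/1012440 - 2*√5990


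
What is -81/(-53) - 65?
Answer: -3364/53 ≈ -63.472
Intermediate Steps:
-81/(-53) - 65 = -1/53*(-81) - 65 = 81/53 - 65 = -3364/53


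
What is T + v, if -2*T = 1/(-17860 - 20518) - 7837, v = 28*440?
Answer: 1246402307/76756 ≈ 16239.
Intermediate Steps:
v = 12320
T = 300768387/76756 (T = -(1/(-17860 - 20518) - 7837)/2 = -(1/(-38378) - 7837)/2 = -(-1/38378 - 7837)/2 = -1/2*(-300768387/38378) = 300768387/76756 ≈ 3918.5)
T + v = 300768387/76756 + 12320 = 1246402307/76756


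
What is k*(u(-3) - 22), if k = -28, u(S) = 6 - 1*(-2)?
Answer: 392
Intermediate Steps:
u(S) = 8 (u(S) = 6 + 2 = 8)
k*(u(-3) - 22) = -28*(8 - 22) = -28*(-14) = 392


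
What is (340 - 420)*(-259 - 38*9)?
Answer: 48080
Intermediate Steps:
(340 - 420)*(-259 - 38*9) = -80*(-259 - 342) = -80*(-601) = 48080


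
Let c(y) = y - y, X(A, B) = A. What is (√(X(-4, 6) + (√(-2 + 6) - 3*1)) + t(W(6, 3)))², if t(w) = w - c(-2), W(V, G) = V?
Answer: (6 + I*√5)² ≈ 31.0 + 26.833*I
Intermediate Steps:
c(y) = 0
t(w) = w (t(w) = w - 1*0 = w + 0 = w)
(√(X(-4, 6) + (√(-2 + 6) - 3*1)) + t(W(6, 3)))² = (√(-4 + (√(-2 + 6) - 3*1)) + 6)² = (√(-4 + (√4 - 3)) + 6)² = (√(-4 + (2 - 3)) + 6)² = (√(-4 - 1) + 6)² = (√(-5) + 6)² = (I*√5 + 6)² = (6 + I*√5)²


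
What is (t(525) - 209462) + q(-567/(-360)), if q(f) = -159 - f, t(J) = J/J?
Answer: -8384863/40 ≈ -2.0962e+5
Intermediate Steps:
t(J) = 1
(t(525) - 209462) + q(-567/(-360)) = (1 - 209462) + (-159 - (-567)/(-360)) = -209461 + (-159 - (-567)*(-1)/360) = -209461 + (-159 - 1*63/40) = -209461 + (-159 - 63/40) = -209461 - 6423/40 = -8384863/40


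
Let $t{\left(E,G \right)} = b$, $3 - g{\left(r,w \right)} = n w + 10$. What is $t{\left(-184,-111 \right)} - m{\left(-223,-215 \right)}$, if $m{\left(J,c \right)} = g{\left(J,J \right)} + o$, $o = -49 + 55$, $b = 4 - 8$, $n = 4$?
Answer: $-895$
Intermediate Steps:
$b = -4$ ($b = 4 - 8 = -4$)
$g{\left(r,w \right)} = -7 - 4 w$ ($g{\left(r,w \right)} = 3 - \left(4 w + 10\right) = 3 - \left(10 + 4 w\right) = -7 - 4 w$)
$o = 6$
$t{\left(E,G \right)} = -4$
$m{\left(J,c \right)} = -1 - 4 J$ ($m{\left(J,c \right)} = \left(-7 - 4 J\right) + 6 = -1 - 4 J$)
$t{\left(-184,-111 \right)} - m{\left(-223,-215 \right)} = -4 - \left(-1 - -892\right) = -4 - \left(-1 + 892\right) = -4 - 891 = -895$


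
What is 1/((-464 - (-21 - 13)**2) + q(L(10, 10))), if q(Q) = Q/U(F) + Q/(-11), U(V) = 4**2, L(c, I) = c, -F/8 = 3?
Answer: -88/142585 ≈ -0.00061718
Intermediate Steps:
F = -24 (F = -8*3 = -24)
U(V) = 16
q(Q) = -5*Q/176 (q(Q) = Q/16 + Q/(-11) = Q*(1/16) + Q*(-1/11) = Q/16 - Q/11 = -5*Q/176)
1/((-464 - (-21 - 13)**2) + q(L(10, 10))) = 1/((-464 - (-21 - 13)**2) - 5/176*10) = 1/((-464 - 1*(-34)**2) - 25/88) = 1/((-464 - 1*1156) - 25/88) = 1/((-464 - 1156) - 25/88) = 1/(-1620 - 25/88) = 1/(-142585/88) = -88/142585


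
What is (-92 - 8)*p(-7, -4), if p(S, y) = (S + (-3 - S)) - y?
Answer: -100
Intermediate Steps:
p(S, y) = -3 - y
(-92 - 8)*p(-7, -4) = (-92 - 8)*(-3 - 1*(-4)) = -100*(-3 + 4) = -100*1 = -100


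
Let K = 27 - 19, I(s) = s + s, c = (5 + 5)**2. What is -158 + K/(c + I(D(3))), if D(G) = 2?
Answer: -2053/13 ≈ -157.92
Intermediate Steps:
c = 100 (c = 10**2 = 100)
I(s) = 2*s
K = 8
-158 + K/(c + I(D(3))) = -158 + 8/(100 + 2*2) = -158 + 8/(100 + 4) = -158 + 8/104 = -158 + 8*(1/104) = -158 + 1/13 = -2053/13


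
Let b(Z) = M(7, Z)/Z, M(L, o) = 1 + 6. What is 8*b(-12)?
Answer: -14/3 ≈ -4.6667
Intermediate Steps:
M(L, o) = 7
b(Z) = 7/Z
8*b(-12) = 8*(7/(-12)) = 8*(7*(-1/12)) = 8*(-7/12) = -14/3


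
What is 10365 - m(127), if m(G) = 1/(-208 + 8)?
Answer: 2073001/200 ≈ 10365.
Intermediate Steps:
m(G) = -1/200 (m(G) = 1/(-200) = -1/200)
10365 - m(127) = 10365 - 1*(-1/200) = 10365 + 1/200 = 2073001/200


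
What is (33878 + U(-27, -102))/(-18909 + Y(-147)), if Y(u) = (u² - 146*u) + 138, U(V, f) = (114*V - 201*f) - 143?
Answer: 17053/8100 ≈ 2.1053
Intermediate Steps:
U(V, f) = -143 - 201*f + 114*V (U(V, f) = (-201*f + 114*V) - 143 = -143 - 201*f + 114*V)
Y(u) = 138 + u² - 146*u
(33878 + U(-27, -102))/(-18909 + Y(-147)) = (33878 + (-143 - 201*(-102) + 114*(-27)))/(-18909 + (138 + (-147)² - 146*(-147))) = (33878 + (-143 + 20502 - 3078))/(-18909 + (138 + 21609 + 21462)) = (33878 + 17281)/(-18909 + 43209) = 51159/24300 = 51159*(1/24300) = 17053/8100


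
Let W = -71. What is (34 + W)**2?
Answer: 1369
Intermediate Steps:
(34 + W)**2 = (34 - 71)**2 = (-37)**2 = 1369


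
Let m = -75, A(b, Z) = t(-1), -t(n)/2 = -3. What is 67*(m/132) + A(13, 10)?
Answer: -1411/44 ≈ -32.068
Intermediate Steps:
t(n) = 6 (t(n) = -2*(-3) = 6)
A(b, Z) = 6
67*(m/132) + A(13, 10) = 67*(-75/132) + 6 = 67*(-75*1/132) + 6 = 67*(-25/44) + 6 = -1675/44 + 6 = -1411/44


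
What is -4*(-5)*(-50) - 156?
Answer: -1156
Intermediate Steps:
-4*(-5)*(-50) - 156 = 20*(-50) - 156 = -1000 - 156 = -1156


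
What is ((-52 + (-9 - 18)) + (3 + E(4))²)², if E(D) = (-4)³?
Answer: 13264164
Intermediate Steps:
E(D) = -64
((-52 + (-9 - 18)) + (3 + E(4))²)² = ((-52 + (-9 - 18)) + (3 - 64)²)² = ((-52 - 27) + (-61)²)² = (-79 + 3721)² = 3642² = 13264164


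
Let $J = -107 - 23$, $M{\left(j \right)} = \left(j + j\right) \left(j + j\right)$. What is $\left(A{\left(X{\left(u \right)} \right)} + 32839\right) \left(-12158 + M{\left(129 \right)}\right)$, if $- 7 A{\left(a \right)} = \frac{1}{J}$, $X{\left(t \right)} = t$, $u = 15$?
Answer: $\frac{812920605673}{455} \approx 1.7866 \cdot 10^{9}$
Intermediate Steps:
$M{\left(j \right)} = 4 j^{2}$ ($M{\left(j \right)} = 2 j 2 j = 4 j^{2}$)
$J = -130$
$A{\left(a \right)} = \frac{1}{910}$ ($A{\left(a \right)} = - \frac{1}{7 \left(-130\right)} = \left(- \frac{1}{7}\right) \left(- \frac{1}{130}\right) = \frac{1}{910}$)
$\left(A{\left(X{\left(u \right)} \right)} + 32839\right) \left(-12158 + M{\left(129 \right)}\right) = \left(\frac{1}{910} + 32839\right) \left(-12158 + 4 \cdot 129^{2}\right) = \frac{29883491 \left(-12158 + 4 \cdot 16641\right)}{910} = \frac{29883491 \left(-12158 + 66564\right)}{910} = \frac{29883491}{910} \cdot 54406 = \frac{812920605673}{455}$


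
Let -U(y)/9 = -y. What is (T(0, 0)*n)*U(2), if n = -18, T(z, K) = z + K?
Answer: 0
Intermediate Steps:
T(z, K) = K + z
U(y) = 9*y (U(y) = -(-9)*y = 9*y)
(T(0, 0)*n)*U(2) = ((0 + 0)*(-18))*(9*2) = (0*(-18))*18 = 0*18 = 0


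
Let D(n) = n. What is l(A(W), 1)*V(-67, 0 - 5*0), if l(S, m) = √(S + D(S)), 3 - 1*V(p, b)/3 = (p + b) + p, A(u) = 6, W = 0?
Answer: 822*√3 ≈ 1423.7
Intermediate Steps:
V(p, b) = 9 - 6*p - 3*b (V(p, b) = 9 - 3*((p + b) + p) = 9 - 3*((b + p) + p) = 9 - 3*(b + 2*p) = 9 + (-6*p - 3*b) = 9 - 6*p - 3*b)
l(S, m) = √2*√S (l(S, m) = √(S + S) = √(2*S) = √2*√S)
l(A(W), 1)*V(-67, 0 - 5*0) = (√2*√6)*(9 - 6*(-67) - 3*(0 - 5*0)) = (2*√3)*(9 + 402 - 3*(0 + 0)) = (2*√3)*(9 + 402 - 3*0) = (2*√3)*(9 + 402 + 0) = (2*√3)*411 = 822*√3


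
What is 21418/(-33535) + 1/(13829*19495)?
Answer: -1154842939571/1808182752985 ≈ -0.63868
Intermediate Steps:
21418/(-33535) + 1/(13829*19495) = 21418*(-1/33535) + (1/13829)*(1/19495) = -21418/33535 + 1/269596355 = -1154842939571/1808182752985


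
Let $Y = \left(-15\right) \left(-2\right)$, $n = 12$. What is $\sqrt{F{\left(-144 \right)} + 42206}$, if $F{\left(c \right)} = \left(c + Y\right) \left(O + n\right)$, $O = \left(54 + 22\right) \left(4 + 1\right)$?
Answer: $i \sqrt{2482} \approx 49.82 i$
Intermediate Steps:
$O = 380$ ($O = 76 \cdot 5 = 380$)
$Y = 30$
$F{\left(c \right)} = 11760 + 392 c$ ($F{\left(c \right)} = \left(c + 30\right) \left(380 + 12\right) = \left(30 + c\right) 392 = 11760 + 392 c$)
$\sqrt{F{\left(-144 \right)} + 42206} = \sqrt{\left(11760 + 392 \left(-144\right)\right) + 42206} = \sqrt{\left(11760 - 56448\right) + 42206} = \sqrt{-44688 + 42206} = \sqrt{-2482} = i \sqrt{2482}$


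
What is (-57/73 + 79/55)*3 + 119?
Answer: 485681/4015 ≈ 120.97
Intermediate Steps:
(-57/73 + 79/55)*3 + 119 = (2632/4015)*3 + 119 = 7896/4015 + 119 = 485681/4015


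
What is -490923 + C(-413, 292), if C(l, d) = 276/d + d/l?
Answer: -14800830346/30149 ≈ -4.9092e+5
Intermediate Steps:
-490923 + C(-413, 292) = -490923 + (276/292 + 292/(-413)) = -490923 + (276*(1/292) + 292*(-1/413)) = -490923 + (69/73 - 292/413) = -490923 + 7181/30149 = -14800830346/30149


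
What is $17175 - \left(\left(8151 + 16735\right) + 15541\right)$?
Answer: $-23252$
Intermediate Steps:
$17175 - \left(\left(8151 + 16735\right) + 15541\right) = 17175 - \left(24886 + 15541\right) = 17175 - 40427 = -23252$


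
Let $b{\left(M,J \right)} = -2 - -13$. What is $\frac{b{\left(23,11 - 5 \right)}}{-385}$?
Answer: $- \frac{1}{35} \approx -0.028571$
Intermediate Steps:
$b{\left(M,J \right)} = 11$ ($b{\left(M,J \right)} = -2 + 13 = 11$)
$\frac{b{\left(23,11 - 5 \right)}}{-385} = \frac{11}{-385} = 11 \left(- \frac{1}{385}\right) = - \frac{1}{35}$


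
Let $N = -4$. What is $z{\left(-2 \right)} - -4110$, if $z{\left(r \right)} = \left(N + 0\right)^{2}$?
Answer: $4126$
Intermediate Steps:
$z{\left(r \right)} = 16$ ($z{\left(r \right)} = \left(-4 + 0\right)^{2} = \left(-4\right)^{2} = 16$)
$z{\left(-2 \right)} - -4110 = 16 - -4110 = 16 + 4110 = 4126$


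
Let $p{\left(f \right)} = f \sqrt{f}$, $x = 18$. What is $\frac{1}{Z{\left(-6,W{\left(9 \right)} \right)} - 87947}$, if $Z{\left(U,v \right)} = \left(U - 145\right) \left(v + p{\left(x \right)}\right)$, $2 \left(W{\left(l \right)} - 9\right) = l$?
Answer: $- \frac{359942}{31857659113} + \frac{32616 \sqrt{2}}{31857659113} \approx -9.8506 \cdot 10^{-6}$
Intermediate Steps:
$W{\left(l \right)} = 9 + \frac{l}{2}$
$p{\left(f \right)} = f^{\frac{3}{2}}$
$Z{\left(U,v \right)} = \left(-145 + U\right) \left(v + 54 \sqrt{2}\right)$ ($Z{\left(U,v \right)} = \left(U - 145\right) \left(v + 18^{\frac{3}{2}}\right) = \left(-145 + U\right) \left(v + 54 \sqrt{2}\right)$)
$\frac{1}{Z{\left(-6,W{\left(9 \right)} \right)} - 87947} = \frac{1}{\left(- 7830 \sqrt{2} - 145 \left(9 + \frac{1}{2} \cdot 9\right) - 6 \left(9 + \frac{1}{2} \cdot 9\right) + 54 \left(-6\right) \sqrt{2}\right) - 87947} = \frac{1}{\left(- 7830 \sqrt{2} - 145 \left(9 + \frac{9}{2}\right) - 6 \left(9 + \frac{9}{2}\right) - 324 \sqrt{2}\right) - 87947} = \frac{1}{\left(- 7830 \sqrt{2} - \frac{3915}{2} - 81 - 324 \sqrt{2}\right) - 87947} = \frac{1}{\left(- \frac{4077}{2} - 8154 \sqrt{2}\right) - 87947} = \frac{1}{- \frac{179971}{2} - 8154 \sqrt{2}}$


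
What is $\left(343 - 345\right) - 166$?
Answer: $-168$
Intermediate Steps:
$\left(343 - 345\right) - 166 = -2 - 166 = -168$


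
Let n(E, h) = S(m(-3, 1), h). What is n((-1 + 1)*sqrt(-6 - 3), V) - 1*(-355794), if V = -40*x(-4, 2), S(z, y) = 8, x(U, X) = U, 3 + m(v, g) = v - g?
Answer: 355802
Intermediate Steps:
m(v, g) = -3 + v - g (m(v, g) = -3 + (v - g) = -3 + v - g)
V = 160 (V = -40*(-4) = 160)
n(E, h) = 8
n((-1 + 1)*sqrt(-6 - 3), V) - 1*(-355794) = 8 - 1*(-355794) = 8 + 355794 = 355802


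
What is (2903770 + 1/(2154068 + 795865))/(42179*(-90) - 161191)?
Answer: -8565926947411/11673772810833 ≈ -0.73378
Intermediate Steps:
(2903770 + 1/(2154068 + 795865))/(42179*(-90) - 161191) = (2903770 + 1/2949933)/(-3796110 - 161191) = (2903770 + 1/2949933)/(-3957301) = (8565926947411/2949933)*(-1/3957301) = -8565926947411/11673772810833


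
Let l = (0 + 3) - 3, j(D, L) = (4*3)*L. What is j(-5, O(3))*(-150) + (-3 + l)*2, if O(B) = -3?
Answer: 5394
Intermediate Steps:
j(D, L) = 12*L
l = 0 (l = 3 - 3 = 0)
j(-5, O(3))*(-150) + (-3 + l)*2 = (12*(-3))*(-150) + (-3 + 0)*2 = -36*(-150) - 3*2 = 5400 - 6 = 5394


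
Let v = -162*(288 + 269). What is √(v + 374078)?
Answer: 2*√70961 ≈ 532.77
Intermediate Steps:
v = -90234 (v = -162*557 = -90234)
√(v + 374078) = √(-90234 + 374078) = √283844 = 2*√70961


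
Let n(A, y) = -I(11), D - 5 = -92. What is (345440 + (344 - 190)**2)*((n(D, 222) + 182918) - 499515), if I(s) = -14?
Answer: -116868513948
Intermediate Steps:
D = -87 (D = 5 - 92 = -87)
n(A, y) = 14 (n(A, y) = -1*(-14) = 14)
(345440 + (344 - 190)**2)*((n(D, 222) + 182918) - 499515) = (345440 + (344 - 190)**2)*((14 + 182918) - 499515) = (345440 + 154**2)*(182932 - 499515) = (345440 + 23716)*(-316583) = 369156*(-316583) = -116868513948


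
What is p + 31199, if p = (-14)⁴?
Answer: 69615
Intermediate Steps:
p = 38416
p + 31199 = 38416 + 31199 = 69615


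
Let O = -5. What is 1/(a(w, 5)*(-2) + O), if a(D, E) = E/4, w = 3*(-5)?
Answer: -2/15 ≈ -0.13333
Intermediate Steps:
w = -15
a(D, E) = E/4 (a(D, E) = E*(¼) = E/4)
1/(a(w, 5)*(-2) + O) = 1/(((¼)*5)*(-2) - 5) = 1/((5/4)*(-2) - 5) = 1/(-5/2 - 5) = 1/(-15/2) = -2/15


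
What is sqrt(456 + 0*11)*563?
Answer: 1126*sqrt(114) ≈ 12022.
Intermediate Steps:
sqrt(456 + 0*11)*563 = sqrt(456 + 0)*563 = sqrt(456)*563 = (2*sqrt(114))*563 = 1126*sqrt(114)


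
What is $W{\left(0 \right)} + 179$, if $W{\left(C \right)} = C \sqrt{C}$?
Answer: $179$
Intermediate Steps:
$W{\left(C \right)} = C^{\frac{3}{2}}$
$W{\left(0 \right)} + 179 = 0^{\frac{3}{2}} + 179 = 0 + 179 = 179$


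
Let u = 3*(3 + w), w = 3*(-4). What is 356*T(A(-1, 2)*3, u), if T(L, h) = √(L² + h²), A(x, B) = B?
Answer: 1068*√85 ≈ 9846.5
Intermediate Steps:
w = -12
u = -27 (u = 3*(3 - 12) = 3*(-9) = -27)
356*T(A(-1, 2)*3, u) = 356*√((2*3)² + (-27)²) = 356*√(6² + 729) = 356*√(36 + 729) = 356*√765 = 356*(3*√85) = 1068*√85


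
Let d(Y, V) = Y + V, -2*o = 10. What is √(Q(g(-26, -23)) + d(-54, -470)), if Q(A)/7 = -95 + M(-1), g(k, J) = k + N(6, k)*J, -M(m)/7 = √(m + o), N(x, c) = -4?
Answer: √(-1189 - 49*I*√6) ≈ 1.7382 - 34.526*I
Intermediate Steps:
o = -5 (o = -½*10 = -5)
M(m) = -7*√(-5 + m) (M(m) = -7*√(m - 5) = -7*√(-5 + m))
g(k, J) = k - 4*J
d(Y, V) = V + Y
Q(A) = -665 - 49*I*√6 (Q(A) = 7*(-95 - 7*√(-5 - 1)) = 7*(-95 - 7*I*√6) = -665 - 49*I*√6)
√(Q(g(-26, -23)) + d(-54, -470)) = √((-665 - 49*I*√6) + (-470 - 54)) = √((-665 - 49*I*√6) - 524) = √(-1189 - 49*I*√6)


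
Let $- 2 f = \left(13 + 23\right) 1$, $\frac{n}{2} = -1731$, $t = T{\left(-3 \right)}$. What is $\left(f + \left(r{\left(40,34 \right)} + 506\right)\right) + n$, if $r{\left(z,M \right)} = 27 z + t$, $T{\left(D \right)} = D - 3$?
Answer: $-1900$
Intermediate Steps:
$T{\left(D \right)} = -3 + D$ ($T{\left(D \right)} = D - 3 = -3 + D$)
$t = -6$ ($t = -3 - 3 = -6$)
$n = -3462$ ($n = 2 \left(-1731\right) = -3462$)
$f = -18$ ($f = - \frac{\left(13 + 23\right) 1}{2} = - \frac{36 \cdot 1}{2} = \left(- \frac{1}{2}\right) 36 = -18$)
$r{\left(z,M \right)} = -6 + 27 z$ ($r{\left(z,M \right)} = 27 z - 6 = -6 + 27 z$)
$\left(f + \left(r{\left(40,34 \right)} + 506\right)\right) + n = \left(-18 + \left(\left(-6 + 27 \cdot 40\right) + 506\right)\right) - 3462 = \left(-18 + \left(\left(-6 + 1080\right) + 506\right)\right) - 3462 = \left(-18 + \left(1074 + 506\right)\right) - 3462 = \left(-18 + 1580\right) - 3462 = 1562 - 3462 = -1900$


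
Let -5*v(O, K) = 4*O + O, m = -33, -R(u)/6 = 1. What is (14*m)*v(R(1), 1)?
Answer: -2772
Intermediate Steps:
R(u) = -6 (R(u) = -6*1 = -6)
v(O, K) = -O (v(O, K) = -(4*O + O)/5 = -O)
(14*m)*v(R(1), 1) = (14*(-33))*(-1*(-6)) = -462*6 = -2772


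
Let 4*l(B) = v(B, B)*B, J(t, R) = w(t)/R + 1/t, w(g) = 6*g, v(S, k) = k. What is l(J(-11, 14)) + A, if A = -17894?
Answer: -106059301/5929 ≈ -17888.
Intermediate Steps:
J(t, R) = 1/t + 6*t/R (J(t, R) = (6*t)/R + 1/t = 6*t/R + 1/t = 1/t + 6*t/R)
l(B) = B²/4 (l(B) = (B*B)/4 = B²/4)
l(J(-11, 14)) + A = (1/(-11) + 6*(-11)/14)²/4 - 17894 = (-1/11 + 6*(-11)*(1/14))²/4 - 17894 = (-1/11 - 33/7)²/4 - 17894 = (-370/77)²/4 - 17894 = (¼)*(136900/5929) - 17894 = 34225/5929 - 17894 = -106059301/5929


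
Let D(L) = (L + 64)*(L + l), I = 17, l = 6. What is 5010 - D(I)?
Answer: 3147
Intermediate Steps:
D(L) = (6 + L)*(64 + L) (D(L) = (L + 64)*(L + 6) = (64 + L)*(6 + L) = (6 + L)*(64 + L))
5010 - D(I) = 5010 - (384 + 17² + 70*17) = 5010 - (384 + 289 + 1190) = 5010 - 1*1863 = 5010 - 1863 = 3147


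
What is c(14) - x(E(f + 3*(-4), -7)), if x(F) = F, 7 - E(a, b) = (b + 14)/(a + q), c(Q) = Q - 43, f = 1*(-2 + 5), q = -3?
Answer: -439/12 ≈ -36.583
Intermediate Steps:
f = 3 (f = 1*3 = 3)
c(Q) = -43 + Q
E(a, b) = 7 - (14 + b)/(-3 + a) (E(a, b) = 7 - (b + 14)/(a - 3) = 7 - (14 + b)/(-3 + a))
c(14) - x(E(f + 3*(-4), -7)) = (-43 + 14) - (-35 - 1*(-7) + 7*(3 + 3*(-4)))/(-3 + (3 + 3*(-4))) = -29 - (-35 + 7 + 7*(3 - 12))/(-3 + (3 - 12)) = -29 - (-35 + 7 + 7*(-9))/(-3 - 9) = -29 - (-35 + 7 - 63)/(-12) = -29 - (-1)*(-91)/12 = -29 - 1*91/12 = -29 - 91/12 = -439/12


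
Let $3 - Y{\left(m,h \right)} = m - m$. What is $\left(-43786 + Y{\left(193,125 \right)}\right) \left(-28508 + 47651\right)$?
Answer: $-838137969$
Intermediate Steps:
$Y{\left(m,h \right)} = 3$ ($Y{\left(m,h \right)} = 3 - \left(m - m\right) = 3 - 0 = 3 + 0 = 3$)
$\left(-43786 + Y{\left(193,125 \right)}\right) \left(-28508 + 47651\right) = \left(-43786 + 3\right) \left(-28508 + 47651\right) = \left(-43783\right) 19143 = -838137969$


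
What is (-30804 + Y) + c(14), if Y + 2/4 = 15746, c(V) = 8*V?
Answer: -29893/2 ≈ -14947.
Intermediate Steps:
Y = 31491/2 (Y = -½ + 15746 = 31491/2 ≈ 15746.)
(-30804 + Y) + c(14) = (-30804 + 31491/2) + 8*14 = -30117/2 + 112 = -29893/2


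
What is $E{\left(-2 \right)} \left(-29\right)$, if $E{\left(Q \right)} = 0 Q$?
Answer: $0$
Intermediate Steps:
$E{\left(Q \right)} = 0$
$E{\left(-2 \right)} \left(-29\right) = 0 \left(-29\right) = 0$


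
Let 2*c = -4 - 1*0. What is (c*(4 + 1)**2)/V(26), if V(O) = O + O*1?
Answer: -25/26 ≈ -0.96154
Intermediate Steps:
c = -2 (c = (-4 - 1*0)/2 = (-4 + 0)/2 = (1/2)*(-4) = -2)
V(O) = 2*O (V(O) = O + O = 2*O)
(c*(4 + 1)**2)/V(26) = (-2*(4 + 1)**2)/((2*26)) = -2*5**2/52 = -2*25*(1/52) = -50*1/52 = -25/26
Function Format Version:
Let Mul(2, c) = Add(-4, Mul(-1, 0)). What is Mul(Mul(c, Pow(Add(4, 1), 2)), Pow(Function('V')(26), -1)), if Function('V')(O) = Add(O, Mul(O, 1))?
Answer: Rational(-25, 26) ≈ -0.96154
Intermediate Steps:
c = -2 (c = Mul(Rational(1, 2), Add(-4, Mul(-1, 0))) = Mul(Rational(1, 2), Add(-4, 0)) = Mul(Rational(1, 2), -4) = -2)
Function('V')(O) = Mul(2, O) (Function('V')(O) = Add(O, O) = Mul(2, O))
Mul(Mul(c, Pow(Add(4, 1), 2)), Pow(Function('V')(26), -1)) = Mul(Mul(-2, Pow(Add(4, 1), 2)), Pow(Mul(2, 26), -1)) = Mul(Mul(-2, Pow(5, 2)), Pow(52, -1)) = Mul(Mul(-2, 25), Rational(1, 52)) = Mul(-50, Rational(1, 52)) = Rational(-25, 26)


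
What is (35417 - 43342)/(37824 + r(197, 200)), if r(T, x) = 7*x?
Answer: -7925/39224 ≈ -0.20204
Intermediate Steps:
(35417 - 43342)/(37824 + r(197, 200)) = (35417 - 43342)/(37824 + 7*200) = -7925/(37824 + 1400) = -7925/39224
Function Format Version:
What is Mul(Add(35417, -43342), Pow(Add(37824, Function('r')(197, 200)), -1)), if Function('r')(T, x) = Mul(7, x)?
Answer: Rational(-7925, 39224) ≈ -0.20204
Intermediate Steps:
Mul(Add(35417, -43342), Pow(Add(37824, Function('r')(197, 200)), -1)) = Mul(Add(35417, -43342), Pow(Add(37824, Mul(7, 200)), -1)) = Mul(-7925, Pow(Add(37824, 1400), -1)) = Mul(-7925, Pow(39224, -1)) = Mul(-7925, Rational(1, 39224)) = Rational(-7925, 39224)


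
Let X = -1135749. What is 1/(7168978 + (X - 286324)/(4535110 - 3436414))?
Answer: 1098696/7876526030615 ≈ 1.3949e-7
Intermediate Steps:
1/(7168978 + (X - 286324)/(4535110 - 3436414)) = 1/(7168978 + (-1135749 - 286324)/(4535110 - 3436414)) = 1/(7168978 - 1422073/1098696) = 1/(7876526030615/1098696) = 1098696/7876526030615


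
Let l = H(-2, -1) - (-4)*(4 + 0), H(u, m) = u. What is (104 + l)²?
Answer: 13924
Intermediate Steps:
l = 14 (l = -2 - (-4)*(4 + 0) = -2 - (-4)*4 = -2 - 1*(-16) = -2 + 16 = 14)
(104 + l)² = (104 + 14)² = 118² = 13924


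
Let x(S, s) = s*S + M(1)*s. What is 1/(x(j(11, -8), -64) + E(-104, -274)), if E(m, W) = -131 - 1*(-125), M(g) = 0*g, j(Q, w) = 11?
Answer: -1/710 ≈ -0.0014085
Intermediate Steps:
M(g) = 0
E(m, W) = -6 (E(m, W) = -131 + 125 = -6)
x(S, s) = S*s (x(S, s) = s*S + 0*s = S*s + 0 = S*s)
1/(x(j(11, -8), -64) + E(-104, -274)) = 1/(11*(-64) - 6) = 1/(-704 - 6) = 1/(-710) = -1/710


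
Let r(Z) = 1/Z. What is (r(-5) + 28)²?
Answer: 19321/25 ≈ 772.84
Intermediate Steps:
(r(-5) + 28)² = (1/(-5) + 28)² = (-⅕ + 28)² = (139/5)² = 19321/25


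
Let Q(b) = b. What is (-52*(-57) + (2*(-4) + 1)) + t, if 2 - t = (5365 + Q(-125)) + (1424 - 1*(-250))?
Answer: -3955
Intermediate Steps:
t = -6912 (t = 2 - ((5365 - 125) + (1424 - 1*(-250))) = 2 - (5240 + (1424 + 250)) = 2 - (5240 + 1674) = 2 - 1*6914 = 2 - 6914 = -6912)
(-52*(-57) + (2*(-4) + 1)) + t = (-52*(-57) + (2*(-4) + 1)) - 6912 = (2964 + (-8 + 1)) - 6912 = (2964 - 7) - 6912 = 2957 - 6912 = -3955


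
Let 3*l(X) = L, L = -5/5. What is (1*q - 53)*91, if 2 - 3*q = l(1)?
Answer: -42770/9 ≈ -4752.2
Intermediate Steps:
L = -1 (L = -5*⅕ = -1)
l(X) = -⅓ (l(X) = (⅓)*(-1) = -⅓)
q = 7/9 (q = ⅔ - ⅓*(-⅓) = ⅔ + ⅑ = 7/9 ≈ 0.77778)
(1*q - 53)*91 = (1*(7/9) - 53)*91 = (7/9 - 53)*91 = -470/9*91 = -42770/9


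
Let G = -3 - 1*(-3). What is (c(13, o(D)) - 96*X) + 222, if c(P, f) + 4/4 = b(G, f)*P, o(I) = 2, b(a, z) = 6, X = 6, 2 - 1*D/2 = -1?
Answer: -277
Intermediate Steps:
G = 0 (G = -3 + 3 = 0)
D = 6 (D = 4 - 2*(-1) = 4 + 2 = 6)
c(P, f) = -1 + 6*P
(c(13, o(D)) - 96*X) + 222 = ((-1 + 6*13) - 96*6) + 222 = ((-1 + 78) - 576) + 222 = (77 - 576) + 222 = -499 + 222 = -277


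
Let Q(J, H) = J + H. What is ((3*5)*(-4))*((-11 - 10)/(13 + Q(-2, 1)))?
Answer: 105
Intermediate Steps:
Q(J, H) = H + J
((3*5)*(-4))*((-11 - 10)/(13 + Q(-2, 1))) = ((3*5)*(-4))*((-11 - 10)/(13 + (1 - 2))) = (15*(-4))*(-21/(13 - 1)) = -(-1260)/12 = -60*(-7/4) = 105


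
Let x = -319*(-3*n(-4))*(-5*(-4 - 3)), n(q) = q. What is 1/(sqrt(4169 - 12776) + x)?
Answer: -44660/5983549669 - I*sqrt(8607)/17950649007 ≈ -7.4638e-6 - 5.1683e-9*I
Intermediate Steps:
x = -133980 (x = -319*(-3*(-4))*(-5*(-4 - 3)) = -3828*(-5*(-7)) = -3828*35 = -319*420 = -133980)
1/(sqrt(4169 - 12776) + x) = 1/(sqrt(4169 - 12776) - 133980) = 1/(sqrt(-8607) - 133980) = 1/(I*sqrt(8607) - 133980) = 1/(-133980 + I*sqrt(8607))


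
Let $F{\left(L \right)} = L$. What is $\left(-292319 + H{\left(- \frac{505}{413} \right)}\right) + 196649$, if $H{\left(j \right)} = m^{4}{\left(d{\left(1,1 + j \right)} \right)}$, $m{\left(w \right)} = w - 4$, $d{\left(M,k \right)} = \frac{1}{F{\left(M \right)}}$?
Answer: $-95589$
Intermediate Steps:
$d{\left(M,k \right)} = \frac{1}{M}$
$m{\left(w \right)} = -4 + w$ ($m{\left(w \right)} = w - 4 = -4 + w$)
$H{\left(j \right)} = 81$ ($H{\left(j \right)} = \left(-4 + 1^{-1}\right)^{4} = \left(-4 + 1\right)^{4} = \left(-3\right)^{4} = 81$)
$\left(-292319 + H{\left(- \frac{505}{413} \right)}\right) + 196649 = \left(-292319 + 81\right) + 196649 = -292238 + 196649 = -95589$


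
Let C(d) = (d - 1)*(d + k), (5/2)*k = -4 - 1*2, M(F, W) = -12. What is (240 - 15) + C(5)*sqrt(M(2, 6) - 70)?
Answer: 225 + 52*I*sqrt(82)/5 ≈ 225.0 + 94.176*I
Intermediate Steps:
k = -12/5 (k = 2*(-4 - 1*2)/5 = 2*(-4 - 2)/5 = (2/5)*(-6) = -12/5 ≈ -2.4000)
C(d) = (-1 + d)*(-12/5 + d) (C(d) = (d - 1)*(d - 12/5) = (-1 + d)*(-12/5 + d))
(240 - 15) + C(5)*sqrt(M(2, 6) - 70) = (240 - 15) + (12/5 + 5**2 - 17/5*5)*sqrt(-12 - 70) = 225 + (12/5 + 25 - 17)*sqrt(-82) = 225 + 52*(I*sqrt(82))/5 = 225 + 52*I*sqrt(82)/5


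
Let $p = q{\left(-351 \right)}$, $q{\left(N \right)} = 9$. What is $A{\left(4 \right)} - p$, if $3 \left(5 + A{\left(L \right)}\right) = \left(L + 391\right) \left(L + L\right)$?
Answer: $\frac{3118}{3} \approx 1039.3$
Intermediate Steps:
$p = 9$
$A{\left(L \right)} = -5 + \frac{2 L \left(391 + L\right)}{3}$ ($A{\left(L \right)} = -5 + \frac{\left(L + 391\right) \left(L + L\right)}{3} = -5 + \frac{\left(391 + L\right) 2 L}{3} = -5 + \frac{2 L \left(391 + L\right)}{3}$)
$A{\left(4 \right)} - p = \left(-5 + \frac{2 \cdot 4^{2}}{3} + \frac{782}{3} \cdot 4\right) - 9 = \left(-5 + \frac{2}{3} \cdot 16 + \frac{3128}{3}\right) - 9 = \left(-5 + \frac{32}{3} + \frac{3128}{3}\right) - 9 = \frac{3145}{3} - 9 = \frac{3118}{3}$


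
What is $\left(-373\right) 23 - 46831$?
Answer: $-55410$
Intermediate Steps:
$\left(-373\right) 23 - 46831 = -8579 - 46831 = -55410$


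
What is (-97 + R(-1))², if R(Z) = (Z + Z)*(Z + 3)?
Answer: 10201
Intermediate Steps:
R(Z) = 2*Z*(3 + Z) (R(Z) = (2*Z)*(3 + Z) = 2*Z*(3 + Z))
(-97 + R(-1))² = (-97 + 2*(-1)*(3 - 1))² = (-97 + 2*(-1)*2)² = (-97 - 4)² = (-101)² = 10201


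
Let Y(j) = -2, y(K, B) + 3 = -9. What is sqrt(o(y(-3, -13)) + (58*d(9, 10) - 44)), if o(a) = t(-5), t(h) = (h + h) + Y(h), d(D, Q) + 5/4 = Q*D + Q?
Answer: sqrt(22686)/2 ≈ 75.309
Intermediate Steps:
d(D, Q) = -5/4 + Q + D*Q (d(D, Q) = -5/4 + (Q*D + Q) = -5/4 + (D*Q + Q) = -5/4 + (Q + D*Q) = -5/4 + Q + D*Q)
y(K, B) = -12 (y(K, B) = -3 - 9 = -12)
t(h) = -2 + 2*h (t(h) = (h + h) - 2 = 2*h - 2 = -2 + 2*h)
o(a) = -12 (o(a) = -2 + 2*(-5) = -2 - 10 = -12)
sqrt(o(y(-3, -13)) + (58*d(9, 10) - 44)) = sqrt(-12 + (58*(-5/4 + 10 + 9*10) - 44)) = sqrt(-12 + (58*(-5/4 + 10 + 90) - 44)) = sqrt(-12 + (58*(395/4) - 44)) = sqrt(-12 + (11455/2 - 44)) = sqrt(-12 + 11367/2) = sqrt(11343/2) = sqrt(22686)/2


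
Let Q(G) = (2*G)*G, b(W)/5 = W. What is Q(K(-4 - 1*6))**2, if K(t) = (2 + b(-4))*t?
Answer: 4199040000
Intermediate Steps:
b(W) = 5*W
K(t) = -18*t (K(t) = (2 + 5*(-4))*t = (2 - 20)*t = -18*t)
Q(G) = 2*G**2
Q(K(-4 - 1*6))**2 = (2*(-18*(-4 - 1*6))**2)**2 = (2*(-18*(-4 - 6))**2)**2 = (2*(-18*(-10))**2)**2 = (2*180**2)**2 = (2*32400)**2 = 64800**2 = 4199040000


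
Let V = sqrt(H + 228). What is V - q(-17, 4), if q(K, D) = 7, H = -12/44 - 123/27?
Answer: -7 + sqrt(243034)/33 ≈ 7.9389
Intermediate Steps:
H = -478/99 (H = -12*1/44 - 123*1/27 = -3/11 - 41/9 = -478/99 ≈ -4.8283)
V = sqrt(243034)/33 (V = sqrt(-478/99 + 228) = sqrt(22094/99) = sqrt(243034)/33 ≈ 14.939)
V - q(-17, 4) = sqrt(243034)/33 - 1*7 = sqrt(243034)/33 - 7 = -7 + sqrt(243034)/33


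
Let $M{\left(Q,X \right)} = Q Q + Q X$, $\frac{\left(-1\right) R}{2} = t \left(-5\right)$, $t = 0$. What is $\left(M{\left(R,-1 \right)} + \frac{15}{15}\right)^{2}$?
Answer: $1$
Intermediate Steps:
$R = 0$ ($R = - 2 \cdot 0 \left(-5\right) = \left(-2\right) 0 = 0$)
$M{\left(Q,X \right)} = Q^{2} + Q X$
$\left(M{\left(R,-1 \right)} + \frac{15}{15}\right)^{2} = \left(0 \left(0 - 1\right) + \frac{15}{15}\right)^{2} = \left(0 \left(-1\right) + 15 \cdot \frac{1}{15}\right)^{2} = \left(0 + 1\right)^{2} = 1^{2} = 1$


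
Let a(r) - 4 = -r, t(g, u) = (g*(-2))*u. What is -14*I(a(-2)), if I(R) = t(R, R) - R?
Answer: 1092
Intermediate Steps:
t(g, u) = -2*g*u (t(g, u) = (-2*g)*u = -2*g*u)
a(r) = 4 - r
I(R) = -R - 2*R² (I(R) = -2*R*R - R = -2*R² - R = -R - 2*R²)
-14*I(a(-2)) = -14*(4 - 1*(-2))*(-1 - 2*(4 - 1*(-2))) = -14*(4 + 2)*(-1 - 2*(4 + 2)) = -84*(-1 - 2*6) = -84*(-1 - 12) = -84*(-13) = -14*(-78) = 1092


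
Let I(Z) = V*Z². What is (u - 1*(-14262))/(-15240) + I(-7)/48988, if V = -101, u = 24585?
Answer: -164871633/62214760 ≈ -2.6500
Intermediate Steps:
I(Z) = -101*Z²
(u - 1*(-14262))/(-15240) + I(-7)/48988 = (24585 - 1*(-14262))/(-15240) - 101*(-7)²/48988 = (24585 + 14262)*(-1/15240) - 101*49*(1/48988) = 38847*(-1/15240) - 4949*1/48988 = -12949/5080 - 4949/48988 = -164871633/62214760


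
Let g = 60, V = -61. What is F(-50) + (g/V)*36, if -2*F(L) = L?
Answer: -635/61 ≈ -10.410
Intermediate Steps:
F(L) = -L/2
F(-50) + (g/V)*36 = -½*(-50) + (60/(-61))*36 = 25 - 1/61*60*36 = 25 - 60/61*36 = 25 - 2160/61 = -635/61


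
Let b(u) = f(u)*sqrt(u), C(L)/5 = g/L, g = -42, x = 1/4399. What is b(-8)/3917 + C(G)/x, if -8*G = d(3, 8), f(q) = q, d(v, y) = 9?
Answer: 2463440/3 - 16*I*sqrt(2)/3917 ≈ 8.2115e+5 - 0.0057767*I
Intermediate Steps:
G = -9/8 (G = -1/8*9 = -9/8 ≈ -1.1250)
x = 1/4399 ≈ 0.00022732
C(L) = -210/L (C(L) = 5*(-42/L) = -210/L)
b(u) = u**(3/2) (b(u) = u*sqrt(u) = u**(3/2))
b(-8)/3917 + C(G)/x = (-8)**(3/2)/3917 + (-210/(-9/8))/(1/4399) = -16*I*sqrt(2)*(1/3917) - 210*(-8/9)*4399 = -16*I*sqrt(2)/3917 + (560/3)*4399 = -16*I*sqrt(2)/3917 + 2463440/3 = 2463440/3 - 16*I*sqrt(2)/3917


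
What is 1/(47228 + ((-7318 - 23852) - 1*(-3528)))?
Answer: 1/19586 ≈ 5.1057e-5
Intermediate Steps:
1/(47228 + ((-7318 - 23852) - 1*(-3528))) = 1/(47228 + (-31170 + 3528)) = 1/(47228 - 27642) = 1/19586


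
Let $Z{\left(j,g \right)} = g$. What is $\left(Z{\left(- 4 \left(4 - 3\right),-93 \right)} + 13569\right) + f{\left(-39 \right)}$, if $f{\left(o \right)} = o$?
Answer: $13437$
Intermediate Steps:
$\left(Z{\left(- 4 \left(4 - 3\right),-93 \right)} + 13569\right) + f{\left(-39 \right)} = \left(-93 + 13569\right) - 39 = 13476 - 39 = 13437$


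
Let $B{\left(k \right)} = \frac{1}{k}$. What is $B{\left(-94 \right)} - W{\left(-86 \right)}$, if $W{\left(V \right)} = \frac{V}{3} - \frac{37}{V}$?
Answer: $\frac{171133}{6063} \approx 28.226$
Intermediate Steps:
$W{\left(V \right)} = - \frac{37}{V} + \frac{V}{3}$ ($W{\left(V \right)} = V \frac{1}{3} - \frac{37}{V} = \frac{V}{3} - \frac{37}{V} = - \frac{37}{V} + \frac{V}{3}$)
$B{\left(-94 \right)} - W{\left(-86 \right)} = \frac{1}{-94} - \left(- \frac{37}{-86} + \frac{1}{3} \left(-86\right)\right) = - \frac{1}{94} - \left(\left(-37\right) \left(- \frac{1}{86}\right) - \frac{86}{3}\right) = - \frac{1}{94} - \left(\frac{37}{86} - \frac{86}{3}\right) = - \frac{1}{94} - - \frac{7285}{258} = - \frac{1}{94} + \frac{7285}{258} = \frac{171133}{6063}$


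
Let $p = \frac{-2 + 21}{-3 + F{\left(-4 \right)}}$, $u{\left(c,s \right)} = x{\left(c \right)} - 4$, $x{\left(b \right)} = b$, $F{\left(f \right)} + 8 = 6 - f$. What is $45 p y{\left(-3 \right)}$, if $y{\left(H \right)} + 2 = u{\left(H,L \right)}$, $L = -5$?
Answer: $7695$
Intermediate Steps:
$F{\left(f \right)} = -2 - f$ ($F{\left(f \right)} = -8 - \left(-6 + f\right) = -2 - f$)
$u{\left(c,s \right)} = -4 + c$ ($u{\left(c,s \right)} = c - 4 = -4 + c$)
$y{\left(H \right)} = -6 + H$ ($y{\left(H \right)} = -2 + \left(-4 + H\right) = -6 + H$)
$p = -19$ ($p = \frac{-2 + 21}{-3 - -2} = \frac{19}{-3 + \left(-2 + 4\right)} = \frac{19}{-3 + 2} = \frac{19}{-1} = 19 \left(-1\right) = -19$)
$45 p y{\left(-3 \right)} = 45 \left(-19\right) \left(-6 - 3\right) = \left(-855\right) \left(-9\right) = 7695$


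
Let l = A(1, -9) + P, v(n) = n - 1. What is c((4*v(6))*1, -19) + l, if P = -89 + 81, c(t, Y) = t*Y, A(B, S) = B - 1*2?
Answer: -389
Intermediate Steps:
A(B, S) = -2 + B (A(B, S) = B - 2 = -2 + B)
v(n) = -1 + n
c(t, Y) = Y*t
P = -8
l = -9 (l = (-2 + 1) - 8 = -1 - 8 = -9)
c((4*v(6))*1, -19) + l = -19*4*(-1 + 6) - 9 = -19*4*5 - 9 = -380 - 9 = -389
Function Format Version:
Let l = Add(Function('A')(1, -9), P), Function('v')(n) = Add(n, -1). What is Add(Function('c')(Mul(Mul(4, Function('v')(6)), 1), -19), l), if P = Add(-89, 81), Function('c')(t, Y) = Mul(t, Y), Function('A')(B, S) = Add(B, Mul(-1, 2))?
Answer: -389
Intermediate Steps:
Function('A')(B, S) = Add(-2, B) (Function('A')(B, S) = Add(B, -2) = Add(-2, B))
Function('v')(n) = Add(-1, n)
Function('c')(t, Y) = Mul(Y, t)
P = -8
l = -9 (l = Add(Add(-2, 1), -8) = Add(-1, -8) = -9)
Add(Function('c')(Mul(Mul(4, Function('v')(6)), 1), -19), l) = Add(Mul(-19, Mul(Mul(4, Add(-1, 6)), 1)), -9) = Add(Mul(-19, Mul(Mul(4, 5), 1)), -9) = Add(Mul(-19, Mul(20, 1)), -9) = Add(Mul(-19, 20), -9) = Add(-380, -9) = -389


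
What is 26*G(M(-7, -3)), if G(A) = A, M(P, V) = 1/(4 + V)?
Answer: 26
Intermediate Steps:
26*G(M(-7, -3)) = 26/(4 - 3) = 26/1 = 26*1 = 26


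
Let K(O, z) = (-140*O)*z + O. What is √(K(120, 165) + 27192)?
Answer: 4*I*√171543 ≈ 1656.7*I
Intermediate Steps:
K(O, z) = O - 140*O*z (K(O, z) = -140*O*z + O = O - 140*O*z)
√(K(120, 165) + 27192) = √(120*(1 - 140*165) + 27192) = √(120*(1 - 23100) + 27192) = √(120*(-23099) + 27192) = √(-2771880 + 27192) = √(-2744688) = 4*I*√171543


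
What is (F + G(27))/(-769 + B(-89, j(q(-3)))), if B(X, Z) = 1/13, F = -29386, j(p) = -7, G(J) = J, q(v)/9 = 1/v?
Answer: 22451/588 ≈ 38.182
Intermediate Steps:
q(v) = 9/v
B(X, Z) = 1/13
(F + G(27))/(-769 + B(-89, j(q(-3)))) = (-29386 + 27)/(-769 + 1/13) = -29359/(-9996/13) = -29359*(-13/9996) = 22451/588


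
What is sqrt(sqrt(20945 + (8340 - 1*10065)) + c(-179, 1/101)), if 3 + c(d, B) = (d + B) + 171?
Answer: sqrt(-112110 + 632462*sqrt(5))/101 ≈ 11.298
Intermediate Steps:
c(d, B) = 168 + B + d (c(d, B) = -3 + ((d + B) + 171) = -3 + ((B + d) + 171) = -3 + (171 + B + d) = 168 + B + d)
sqrt(sqrt(20945 + (8340 - 1*10065)) + c(-179, 1/101)) = sqrt(sqrt(20945 + (8340 - 1*10065)) + (168 + 1/101 - 179)) = sqrt(sqrt(20945 + (8340 - 10065)) + (168 + 1/101 - 179)) = sqrt(sqrt(20945 - 1725) - 1110/101) = sqrt(sqrt(19220) - 1110/101) = sqrt(62*sqrt(5) - 1110/101) = sqrt(-1110/101 + 62*sqrt(5))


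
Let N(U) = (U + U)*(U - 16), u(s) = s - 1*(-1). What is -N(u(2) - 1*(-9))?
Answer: 96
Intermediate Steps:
u(s) = 1 + s (u(s) = s + 1 = 1 + s)
N(U) = 2*U*(-16 + U) (N(U) = (2*U)*(-16 + U) = 2*U*(-16 + U))
-N(u(2) - 1*(-9)) = -2*((1 + 2) - 1*(-9))*(-16 + ((1 + 2) - 1*(-9))) = -2*(3 + 9)*(-16 + (3 + 9)) = -2*12*(-16 + 12) = -2*12*(-4) = -1*(-96) = 96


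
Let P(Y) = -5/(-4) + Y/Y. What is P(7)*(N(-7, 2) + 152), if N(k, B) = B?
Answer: 693/2 ≈ 346.50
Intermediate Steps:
P(Y) = 9/4 (P(Y) = -5*(-1/4) + 1 = 5/4 + 1 = 9/4)
P(7)*(N(-7, 2) + 152) = 9*(2 + 152)/4 = (9/4)*154 = 693/2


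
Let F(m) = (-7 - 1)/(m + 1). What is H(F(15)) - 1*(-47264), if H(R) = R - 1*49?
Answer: 94429/2 ≈ 47215.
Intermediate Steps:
F(m) = -8/(1 + m)
H(R) = -49 + R (H(R) = R - 49 = -49 + R)
H(F(15)) - 1*(-47264) = (-49 - 8/(1 + 15)) - 1*(-47264) = (-49 - 8/16) + 47264 = (-49 - 8*1/16) + 47264 = (-49 - ½) + 47264 = -99/2 + 47264 = 94429/2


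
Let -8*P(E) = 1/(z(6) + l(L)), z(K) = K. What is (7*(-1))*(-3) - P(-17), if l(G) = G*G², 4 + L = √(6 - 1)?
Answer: 10223/484 + 53*√5/968 ≈ 21.244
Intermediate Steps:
L = -4 + √5 (L = -4 + √(6 - 1) = -4 + √5 ≈ -1.7639)
l(G) = G³
P(E) = -1/(8*(6 + (-4 + √5)³))
(7*(-1))*(-3) - P(-17) = (7*(-1))*(-3) - (-59/484 - 53*√5/968) = -7*(-3) + (59/484 + 53*√5/968) = 21 + (59/484 + 53*√5/968) = 10223/484 + 53*√5/968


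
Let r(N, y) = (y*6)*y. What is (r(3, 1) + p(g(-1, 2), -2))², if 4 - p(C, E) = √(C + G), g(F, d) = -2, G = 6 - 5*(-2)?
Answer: (10 - √14)² ≈ 39.167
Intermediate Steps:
G = 16 (G = 6 + 10 = 16)
p(C, E) = 4 - √(16 + C) (p(C, E) = 4 - √(C + 16) = 4 - √(16 + C))
r(N, y) = 6*y² (r(N, y) = (6*y)*y = 6*y²)
(r(3, 1) + p(g(-1, 2), -2))² = (6*1² + (4 - √(16 - 2)))² = (6*1 + (4 - √14))² = (6 + (4 - √14))² = (10 - √14)²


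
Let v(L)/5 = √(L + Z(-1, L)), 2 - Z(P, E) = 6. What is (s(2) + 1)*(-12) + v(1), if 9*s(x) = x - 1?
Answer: -40/3 + 5*I*√3 ≈ -13.333 + 8.6602*I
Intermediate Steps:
s(x) = -⅑ + x/9 (s(x) = (x - 1)/9 = (-1 + x)/9 = -⅑ + x/9)
Z(P, E) = -4 (Z(P, E) = 2 - 1*6 = 2 - 6 = -4)
v(L) = 5*√(-4 + L) (v(L) = 5*√(L - 4) = 5*√(-4 + L))
(s(2) + 1)*(-12) + v(1) = ((-⅑ + (⅑)*2) + 1)*(-12) + 5*√(-4 + 1) = ((-⅑ + 2/9) + 1)*(-12) + 5*√(-3) = (⅑ + 1)*(-12) + 5*(I*√3) = (10/9)*(-12) + 5*I*√3 = -40/3 + 5*I*√3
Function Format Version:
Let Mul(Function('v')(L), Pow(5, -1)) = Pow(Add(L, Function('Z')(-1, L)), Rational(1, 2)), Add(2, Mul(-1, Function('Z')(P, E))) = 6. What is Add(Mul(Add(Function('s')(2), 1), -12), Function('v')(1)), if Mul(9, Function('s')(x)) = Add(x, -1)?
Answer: Add(Rational(-40, 3), Mul(5, I, Pow(3, Rational(1, 2)))) ≈ Add(-13.333, Mul(8.6602, I))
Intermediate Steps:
Function('s')(x) = Add(Rational(-1, 9), Mul(Rational(1, 9), x)) (Function('s')(x) = Mul(Rational(1, 9), Add(x, -1)) = Mul(Rational(1, 9), Add(-1, x)) = Add(Rational(-1, 9), Mul(Rational(1, 9), x)))
Function('Z')(P, E) = -4 (Function('Z')(P, E) = Add(2, Mul(-1, 6)) = Add(2, -6) = -4)
Function('v')(L) = Mul(5, Pow(Add(-4, L), Rational(1, 2))) (Function('v')(L) = Mul(5, Pow(Add(L, -4), Rational(1, 2))) = Mul(5, Pow(Add(-4, L), Rational(1, 2))))
Add(Mul(Add(Function('s')(2), 1), -12), Function('v')(1)) = Add(Mul(Add(Add(Rational(-1, 9), Mul(Rational(1, 9), 2)), 1), -12), Mul(5, Pow(Add(-4, 1), Rational(1, 2)))) = Add(Mul(Add(Add(Rational(-1, 9), Rational(2, 9)), 1), -12), Mul(5, Pow(-3, Rational(1, 2)))) = Add(Mul(Add(Rational(1, 9), 1), -12), Mul(5, Mul(I, Pow(3, Rational(1, 2))))) = Add(Mul(Rational(10, 9), -12), Mul(5, I, Pow(3, Rational(1, 2)))) = Add(Rational(-40, 3), Mul(5, I, Pow(3, Rational(1, 2))))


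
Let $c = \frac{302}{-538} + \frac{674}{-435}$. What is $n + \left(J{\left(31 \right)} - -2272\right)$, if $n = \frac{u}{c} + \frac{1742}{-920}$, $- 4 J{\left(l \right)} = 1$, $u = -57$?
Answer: $\frac{130479917047}{56807930} \approx 2296.9$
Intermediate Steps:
$c = - \frac{246991}{117015}$ ($c = 302 \left(- \frac{1}{538}\right) + 674 \left(- \frac{1}{435}\right) = - \frac{151}{269} - \frac{674}{435} = - \frac{246991}{117015} \approx -2.1108$)
$J{\left(l \right)} = - \frac{1}{4}$ ($J{\left(l \right)} = \left(- \frac{1}{4}\right) 1 = - \frac{1}{4}$)
$n = \frac{2853004139}{113615860}$ ($n = - \frac{57}{- \frac{246991}{117015}} + \frac{1742}{-920} = \left(-57\right) \left(- \frac{117015}{246991}\right) + 1742 \left(- \frac{1}{920}\right) = \frac{6669855}{246991} - \frac{871}{460} = \frac{2853004139}{113615860} \approx 25.111$)
$n + \left(J{\left(31 \right)} - -2272\right) = \frac{2853004139}{113615860} - - \frac{9087}{4} = \frac{2853004139}{113615860} + \left(- \frac{1}{4} + 2272\right) = \frac{2853004139}{113615860} + \frac{9087}{4} = \frac{130479917047}{56807930}$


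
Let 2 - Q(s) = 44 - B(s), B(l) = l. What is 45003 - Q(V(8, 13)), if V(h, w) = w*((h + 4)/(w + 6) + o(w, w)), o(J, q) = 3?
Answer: 854958/19 ≈ 44998.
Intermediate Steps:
V(h, w) = w*(3 + (4 + h)/(6 + w)) (V(h, w) = w*((h + 4)/(w + 6) + 3) = w*((4 + h)/(6 + w) + 3) = w*(3 + (4 + h)/(6 + w)))
Q(s) = -42 + s (Q(s) = 2 - (44 - s) = 2 + (-44 + s) = -42 + s)
45003 - Q(V(8, 13)) = 45003 - (-42 + 13*(22 + 8 + 3*13)/(6 + 13)) = 45003 - (-42 + 13*(22 + 8 + 39)/19) = 45003 - (-42 + 13*(1/19)*69) = 45003 - (-42 + 897/19) = 45003 - 1*99/19 = 45003 - 99/19 = 854958/19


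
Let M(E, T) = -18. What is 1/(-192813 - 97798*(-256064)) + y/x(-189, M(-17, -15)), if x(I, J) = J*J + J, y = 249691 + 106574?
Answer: 1472859186445937/1265055256768 ≈ 1164.3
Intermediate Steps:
y = 356265
x(I, J) = J + J² (x(I, J) = J² + J = J + J²)
1/(-192813 - 97798*(-256064)) + y/x(-189, M(-17, -15)) = 1/(-192813 - 97798*(-256064)) + 356265/((-18*(1 - 18))) = -1/256064/(-290611) + 356265/((-18*(-17))) = -1/290611*(-1/256064) + 356265/306 = 1/74415015104 + 356265*(1/306) = 1/74415015104 + 39585/34 = 1472859186445937/1265055256768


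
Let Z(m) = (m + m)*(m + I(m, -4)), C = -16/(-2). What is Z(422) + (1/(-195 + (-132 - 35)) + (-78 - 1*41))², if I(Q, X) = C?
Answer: 49414288721/131044 ≈ 3.7708e+5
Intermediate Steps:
C = 8 (C = -16*(-½) = 8)
I(Q, X) = 8
Z(m) = 2*m*(8 + m) (Z(m) = (m + m)*(m + 8) = (2*m)*(8 + m) = 2*m*(8 + m))
Z(422) + (1/(-195 + (-132 - 35)) + (-78 - 1*41))² = 2*422*(8 + 422) + (1/(-195 + (-132 - 35)) + (-78 - 1*41))² = 2*422*430 + (1/(-195 - 167) + (-78 - 41))² = 362920 + (1/(-362) - 119)² = 362920 + (-1/362 - 119)² = 362920 + (-43079/362)² = 362920 + 1855800241/131044 = 49414288721/131044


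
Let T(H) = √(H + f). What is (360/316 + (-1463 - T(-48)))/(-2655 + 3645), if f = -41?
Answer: -115487/78210 - I*√89/990 ≈ -1.4766 - 0.0095293*I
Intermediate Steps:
T(H) = √(-41 + H) (T(H) = √(H - 41) = √(-41 + H))
(360/316 + (-1463 - T(-48)))/(-2655 + 3645) = (360/316 + (-1463 - √(-41 - 48)))/(-2655 + 3645) = (360*(1/316) + (-1463 - √(-89)))/990 = (90/79 + (-1463 - I*√89))*(1/990) = (-115487/79 - I*√89)*(1/990) = -115487/78210 - I*√89/990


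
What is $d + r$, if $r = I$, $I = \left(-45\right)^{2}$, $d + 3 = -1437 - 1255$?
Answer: $-670$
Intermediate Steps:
$d = -2695$ ($d = -3 - 2692 = -2695$)
$I = 2025$
$r = 2025$
$d + r = -2695 + 2025 = -670$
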